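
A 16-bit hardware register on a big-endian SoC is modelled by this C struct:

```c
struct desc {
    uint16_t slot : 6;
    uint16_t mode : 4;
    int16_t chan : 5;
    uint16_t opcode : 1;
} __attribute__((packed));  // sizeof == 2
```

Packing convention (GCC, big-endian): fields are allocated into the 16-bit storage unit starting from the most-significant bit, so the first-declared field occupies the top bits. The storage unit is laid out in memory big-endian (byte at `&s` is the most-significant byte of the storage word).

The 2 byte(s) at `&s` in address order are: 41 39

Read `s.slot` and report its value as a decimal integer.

[0]=0x41 [1]=0x39 (big-endian) → word 0x4139
slot [10+:6] = (word>>10) & 0x3f = 16  ←
mode [6+:4] = (word>>6) & 0xf = 4
chan [1+:5] = (word>>1) & 0x1f = 28
opcode [0+:1] = (word>>0) & 0x1 = 1

16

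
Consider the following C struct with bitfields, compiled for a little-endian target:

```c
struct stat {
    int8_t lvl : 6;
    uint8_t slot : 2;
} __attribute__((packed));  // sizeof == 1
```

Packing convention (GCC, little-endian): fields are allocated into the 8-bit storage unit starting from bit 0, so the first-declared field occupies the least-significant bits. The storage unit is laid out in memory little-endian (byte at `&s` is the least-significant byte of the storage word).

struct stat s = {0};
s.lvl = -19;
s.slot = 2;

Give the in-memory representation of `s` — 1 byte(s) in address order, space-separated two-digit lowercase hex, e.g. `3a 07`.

lvl (6b) val=-19 bits=0x2d at bit 0: 0x2d
slot (2b) val=2 bits=0x2 at bit 6: 0xad
word = 0xad → little-endian bytes:
  [0]=0xad

ad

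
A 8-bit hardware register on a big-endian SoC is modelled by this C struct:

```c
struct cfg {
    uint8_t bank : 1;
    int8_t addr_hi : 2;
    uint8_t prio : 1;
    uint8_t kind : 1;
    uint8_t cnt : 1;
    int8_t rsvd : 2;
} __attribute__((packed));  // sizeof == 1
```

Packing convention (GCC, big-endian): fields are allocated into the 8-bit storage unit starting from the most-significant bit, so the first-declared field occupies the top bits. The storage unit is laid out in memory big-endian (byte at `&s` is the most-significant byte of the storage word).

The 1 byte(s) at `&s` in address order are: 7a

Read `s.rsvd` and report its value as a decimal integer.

-2

[0]=0x7a (big-endian) → word 0x7a
bank:1 @ bit 7 → (0x7a>>7)&0x1 = 0x0
addr_hi:2 @ bit 5 → (0x7a>>5)&0x3 = 0x3
prio:1 @ bit 4 → (0x7a>>4)&0x1 = 0x1
kind:1 @ bit 3 → (0x7a>>3)&0x1 = 0x1
cnt:1 @ bit 2 → (0x7a>>2)&0x1 = 0x0
rsvd:2 @ bit 0 → (0x7a>>0)&0x3 = 0x2  ←
rsvd signed 2b, MSB=1: 2 - 4 = -2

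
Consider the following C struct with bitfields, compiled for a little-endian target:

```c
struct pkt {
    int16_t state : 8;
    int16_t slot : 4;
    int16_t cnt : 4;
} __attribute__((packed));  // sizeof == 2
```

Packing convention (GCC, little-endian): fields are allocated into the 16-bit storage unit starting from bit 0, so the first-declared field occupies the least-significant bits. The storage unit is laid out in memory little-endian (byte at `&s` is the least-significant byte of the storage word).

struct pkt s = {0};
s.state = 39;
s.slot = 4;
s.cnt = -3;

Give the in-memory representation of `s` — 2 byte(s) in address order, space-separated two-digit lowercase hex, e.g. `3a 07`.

27 d4

state:8 = 39 → 0x27 << 0 → word 0x0027
slot:4 = 4 → 0x4 << 8 → word 0x0427
cnt:4 = -3 → 0xd << 12 → word 0xd427
word = 0xd427 → little-endian bytes:
  [0]=0x27  [1]=0xd4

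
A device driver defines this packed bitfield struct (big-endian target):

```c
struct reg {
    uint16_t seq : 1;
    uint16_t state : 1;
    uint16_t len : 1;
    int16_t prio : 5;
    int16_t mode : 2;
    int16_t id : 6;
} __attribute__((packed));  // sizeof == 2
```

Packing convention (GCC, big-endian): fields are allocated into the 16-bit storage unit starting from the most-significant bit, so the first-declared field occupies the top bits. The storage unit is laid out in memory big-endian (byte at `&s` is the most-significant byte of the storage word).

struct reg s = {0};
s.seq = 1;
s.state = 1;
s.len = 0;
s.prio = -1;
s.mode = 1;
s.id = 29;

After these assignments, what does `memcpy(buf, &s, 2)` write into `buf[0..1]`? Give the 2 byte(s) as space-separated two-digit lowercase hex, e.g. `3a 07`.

[15+:1] seq=1 & 0x1 = 0x1; word=0x8000
[14+:1] state=1 & 0x1 = 0x1; word=0xc000
[13+:1] len=0 & 0x1 = 0x0; word=0xc000
[8+:5] prio=-1 & 0x1f = 0x1f; word=0xdf00
[6+:2] mode=1 & 0x3 = 0x1; word=0xdf40
[0+:6] id=29 & 0x3f = 0x1d; word=0xdf5d
word = 0xdf5d → big-endian bytes:
  [0]=0xdf  [1]=0x5d

df 5d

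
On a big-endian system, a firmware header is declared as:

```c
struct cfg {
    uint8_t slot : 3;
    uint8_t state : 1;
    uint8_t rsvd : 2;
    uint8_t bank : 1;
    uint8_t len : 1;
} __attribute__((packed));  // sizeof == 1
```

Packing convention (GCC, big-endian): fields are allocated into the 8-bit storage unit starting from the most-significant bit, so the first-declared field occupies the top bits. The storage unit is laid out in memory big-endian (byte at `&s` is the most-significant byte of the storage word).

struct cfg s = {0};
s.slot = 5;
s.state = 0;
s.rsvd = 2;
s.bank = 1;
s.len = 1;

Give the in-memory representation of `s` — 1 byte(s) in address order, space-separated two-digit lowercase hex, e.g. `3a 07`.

[5+:3] slot=5 & 0x7 = 0x5; word=0xa0
[4+:1] state=0 & 0x1 = 0x0; word=0xa0
[2+:2] rsvd=2 & 0x3 = 0x2; word=0xa8
[1+:1] bank=1 & 0x1 = 0x1; word=0xaa
[0+:1] len=1 & 0x1 = 0x1; word=0xab
word = 0xab → big-endian bytes:
  [0]=0xab

ab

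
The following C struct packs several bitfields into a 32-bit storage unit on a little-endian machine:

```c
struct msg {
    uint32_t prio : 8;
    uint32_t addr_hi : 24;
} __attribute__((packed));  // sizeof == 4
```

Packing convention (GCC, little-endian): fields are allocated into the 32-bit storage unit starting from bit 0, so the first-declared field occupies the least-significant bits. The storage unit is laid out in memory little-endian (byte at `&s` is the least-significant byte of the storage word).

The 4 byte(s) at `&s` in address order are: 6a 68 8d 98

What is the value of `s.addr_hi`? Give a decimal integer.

[0]=0x6a [1]=0x68 [2]=0x8d [3]=0x98 (little-endian) → word 0x988d686a
prio [0+:8] = (word>>0) & 0xff = 106
addr_hi [8+:24] = (word>>8) & 0xffffff = 9997672  ←

9997672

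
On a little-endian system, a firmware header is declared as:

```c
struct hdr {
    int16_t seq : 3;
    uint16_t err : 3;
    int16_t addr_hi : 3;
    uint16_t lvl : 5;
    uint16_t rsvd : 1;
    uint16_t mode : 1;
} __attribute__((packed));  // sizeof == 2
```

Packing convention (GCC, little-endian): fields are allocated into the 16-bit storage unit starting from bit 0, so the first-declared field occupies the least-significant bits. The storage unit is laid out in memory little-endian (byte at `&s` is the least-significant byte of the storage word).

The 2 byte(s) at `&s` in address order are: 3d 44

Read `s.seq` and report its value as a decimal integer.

-3

[0]=0x3d [1]=0x44 (little-endian) → word 0x443d
seq:3 @ bit 0 → (0x443d>>0)&0x7 = 0x5  ←
err:3 @ bit 3 → (0x443d>>3)&0x7 = 0x7
addr_hi:3 @ bit 6 → (0x443d>>6)&0x7 = 0x0
lvl:5 @ bit 9 → (0x443d>>9)&0x1f = 0x2
rsvd:1 @ bit 14 → (0x443d>>14)&0x1 = 0x1
mode:1 @ bit 15 → (0x443d>>15)&0x1 = 0x0
seq signed 3b, MSB=1: 5 - 8 = -3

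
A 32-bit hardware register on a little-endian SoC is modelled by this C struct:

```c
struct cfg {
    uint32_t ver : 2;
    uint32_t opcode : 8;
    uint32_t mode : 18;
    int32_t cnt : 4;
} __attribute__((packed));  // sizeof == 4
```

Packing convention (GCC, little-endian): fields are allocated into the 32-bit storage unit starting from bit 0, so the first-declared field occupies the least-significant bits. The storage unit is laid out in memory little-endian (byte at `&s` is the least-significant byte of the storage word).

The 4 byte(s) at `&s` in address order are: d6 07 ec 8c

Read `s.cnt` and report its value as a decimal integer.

[0]=0xd6 [1]=0x07 [2]=0xec [3]=0x8c (little-endian) → word 0x8cec07d6
ver:2 @ bit 0 → (0x8cec07d6>>0)&0x3 = 0x2
opcode:8 @ bit 2 → (0x8cec07d6>>2)&0xff = 0xf5
mode:18 @ bit 10 → (0x8cec07d6>>10)&0x3ffff = 0x33b01
cnt:4 @ bit 28 → (0x8cec07d6>>28)&0xf = 0x8  ←
cnt signed 4b, MSB=1: 8 - 16 = -8

-8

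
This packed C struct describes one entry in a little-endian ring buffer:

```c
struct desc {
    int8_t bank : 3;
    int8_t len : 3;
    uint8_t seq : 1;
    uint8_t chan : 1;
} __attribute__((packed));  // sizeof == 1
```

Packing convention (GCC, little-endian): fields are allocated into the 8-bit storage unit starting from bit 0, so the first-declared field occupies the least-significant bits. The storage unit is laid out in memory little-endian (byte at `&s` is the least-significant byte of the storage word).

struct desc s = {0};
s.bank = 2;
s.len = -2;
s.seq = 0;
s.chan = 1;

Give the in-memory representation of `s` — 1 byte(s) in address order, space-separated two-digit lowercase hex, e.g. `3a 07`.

[0+:3] bank=2 & 0x7 = 0x2; word=0x02
[3+:3] len=-2 & 0x7 = 0x6; word=0x32
[6+:1] seq=0 & 0x1 = 0x0; word=0x32
[7+:1] chan=1 & 0x1 = 0x1; word=0xb2
word = 0xb2 → little-endian bytes:
  [0]=0xb2

b2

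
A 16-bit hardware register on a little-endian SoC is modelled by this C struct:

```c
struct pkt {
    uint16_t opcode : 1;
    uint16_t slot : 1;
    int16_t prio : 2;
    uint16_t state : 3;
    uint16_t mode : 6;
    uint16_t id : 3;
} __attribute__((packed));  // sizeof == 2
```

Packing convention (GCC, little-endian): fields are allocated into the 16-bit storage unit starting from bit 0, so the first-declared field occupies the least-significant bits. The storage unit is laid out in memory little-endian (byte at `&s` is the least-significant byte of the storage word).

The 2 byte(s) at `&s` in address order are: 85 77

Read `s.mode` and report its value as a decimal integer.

47

[0]=0x85 [1]=0x77 (little-endian) → word 0x7785
opcode [0+:1] = (word>>0) & 0x1 = 1
slot [1+:1] = (word>>1) & 0x1 = 0
prio [2+:2] = (word>>2) & 0x3 = 1
state [4+:3] = (word>>4) & 0x7 = 0
mode [7+:6] = (word>>7) & 0x3f = 47  ←
id [13+:3] = (word>>13) & 0x7 = 3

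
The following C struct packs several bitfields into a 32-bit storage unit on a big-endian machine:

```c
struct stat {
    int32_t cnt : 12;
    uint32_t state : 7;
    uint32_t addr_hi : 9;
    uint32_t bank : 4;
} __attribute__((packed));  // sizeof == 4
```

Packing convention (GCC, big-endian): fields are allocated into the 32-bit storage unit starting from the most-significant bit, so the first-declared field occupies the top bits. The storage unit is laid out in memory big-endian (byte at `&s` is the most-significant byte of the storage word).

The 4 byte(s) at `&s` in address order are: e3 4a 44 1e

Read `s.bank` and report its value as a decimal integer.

[0]=0xe3 [1]=0x4a [2]=0x44 [3]=0x1e (big-endian) → word 0xe34a441e
cnt [20+:12] = (word>>20) & 0xfff = 3636
state [13+:7] = (word>>13) & 0x7f = 82
addr_hi [4+:9] = (word>>4) & 0x1ff = 65
bank [0+:4] = (word>>0) & 0xf = 14  ←

14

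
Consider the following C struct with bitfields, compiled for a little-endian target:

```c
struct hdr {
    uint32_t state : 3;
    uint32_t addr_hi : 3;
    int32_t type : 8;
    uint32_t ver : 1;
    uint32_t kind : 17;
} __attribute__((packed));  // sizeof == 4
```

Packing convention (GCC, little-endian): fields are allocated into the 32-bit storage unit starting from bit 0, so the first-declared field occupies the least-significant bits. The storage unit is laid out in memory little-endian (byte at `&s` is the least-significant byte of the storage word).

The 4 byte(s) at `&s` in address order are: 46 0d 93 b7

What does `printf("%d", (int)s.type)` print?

53

[0]=0x46 [1]=0x0d [2]=0x93 [3]=0xb7 (little-endian) → word 0xb7930d46
state [0+:3] = (word>>0) & 0x7 = 6
addr_hi [3+:3] = (word>>3) & 0x7 = 0
type [6+:8] = (word>>6) & 0xff = 53  ←
ver [14+:1] = (word>>14) & 0x1 = 0
kind [15+:17] = (word>>15) & 0x1ffff = 93990
type signed 8b, MSB=0: value = 53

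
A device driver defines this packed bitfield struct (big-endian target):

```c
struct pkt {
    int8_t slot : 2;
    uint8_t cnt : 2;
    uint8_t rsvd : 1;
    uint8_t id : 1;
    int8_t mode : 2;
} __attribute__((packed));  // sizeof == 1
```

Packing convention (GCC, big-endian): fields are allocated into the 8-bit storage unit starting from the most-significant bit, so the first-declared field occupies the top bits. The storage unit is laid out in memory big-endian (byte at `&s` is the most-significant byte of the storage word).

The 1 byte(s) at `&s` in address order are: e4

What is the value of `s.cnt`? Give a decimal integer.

2

[0]=0xe4 (big-endian) → word 0xe4
slot [6+:2] = (word>>6) & 0x3 = 3
cnt [4+:2] = (word>>4) & 0x3 = 2  ←
rsvd [3+:1] = (word>>3) & 0x1 = 0
id [2+:1] = (word>>2) & 0x1 = 1
mode [0+:2] = (word>>0) & 0x3 = 0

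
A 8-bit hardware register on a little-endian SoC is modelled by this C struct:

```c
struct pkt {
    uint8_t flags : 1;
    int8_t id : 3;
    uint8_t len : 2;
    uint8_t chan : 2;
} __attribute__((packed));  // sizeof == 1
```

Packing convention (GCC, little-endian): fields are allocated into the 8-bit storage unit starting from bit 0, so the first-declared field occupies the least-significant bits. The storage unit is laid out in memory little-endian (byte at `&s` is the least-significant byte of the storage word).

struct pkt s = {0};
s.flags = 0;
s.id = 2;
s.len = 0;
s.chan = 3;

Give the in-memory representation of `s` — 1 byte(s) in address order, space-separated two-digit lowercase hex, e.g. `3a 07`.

c4

[0+:1] flags=0 & 0x1 = 0x0; word=0x00
[1+:3] id=2 & 0x7 = 0x2; word=0x04
[4+:2] len=0 & 0x3 = 0x0; word=0x04
[6+:2] chan=3 & 0x3 = 0x3; word=0xc4
word = 0xc4 → little-endian bytes:
  [0]=0xc4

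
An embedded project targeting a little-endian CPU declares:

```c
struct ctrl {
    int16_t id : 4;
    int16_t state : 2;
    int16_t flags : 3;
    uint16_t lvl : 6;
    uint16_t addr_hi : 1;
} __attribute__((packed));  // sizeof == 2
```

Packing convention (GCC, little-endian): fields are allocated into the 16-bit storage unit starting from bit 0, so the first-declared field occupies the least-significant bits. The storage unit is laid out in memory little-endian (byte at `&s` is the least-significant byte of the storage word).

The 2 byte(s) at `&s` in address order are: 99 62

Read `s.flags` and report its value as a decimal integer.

2

[0]=0x99 [1]=0x62 (little-endian) → word 0x6299
id [0+:4] = (word>>0) & 0xf = 9
state [4+:2] = (word>>4) & 0x3 = 1
flags [6+:3] = (word>>6) & 0x7 = 2  ←
lvl [9+:6] = (word>>9) & 0x3f = 49
addr_hi [15+:1] = (word>>15) & 0x1 = 0
flags signed 3b, MSB=0: value = 2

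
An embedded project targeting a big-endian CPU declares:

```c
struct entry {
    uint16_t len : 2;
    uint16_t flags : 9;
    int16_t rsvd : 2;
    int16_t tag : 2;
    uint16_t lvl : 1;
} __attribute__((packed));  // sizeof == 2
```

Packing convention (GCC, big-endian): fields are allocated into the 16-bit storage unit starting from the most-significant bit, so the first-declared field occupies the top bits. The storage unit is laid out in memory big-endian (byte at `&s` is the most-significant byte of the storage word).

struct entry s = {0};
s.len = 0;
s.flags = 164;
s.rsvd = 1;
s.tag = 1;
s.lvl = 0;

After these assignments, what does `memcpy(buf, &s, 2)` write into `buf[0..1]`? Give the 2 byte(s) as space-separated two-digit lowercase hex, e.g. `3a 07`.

14 8a

len:2 = 0 → 0x0 << 14 → word 0x0000
flags:9 = 164 → 0xa4 << 5 → word 0x1480
rsvd:2 = 1 → 0x1 << 3 → word 0x1488
tag:2 = 1 → 0x1 << 1 → word 0x148a
lvl:1 = 0 → 0x0 << 0 → word 0x148a
word = 0x148a → big-endian bytes:
  [0]=0x14  [1]=0x8a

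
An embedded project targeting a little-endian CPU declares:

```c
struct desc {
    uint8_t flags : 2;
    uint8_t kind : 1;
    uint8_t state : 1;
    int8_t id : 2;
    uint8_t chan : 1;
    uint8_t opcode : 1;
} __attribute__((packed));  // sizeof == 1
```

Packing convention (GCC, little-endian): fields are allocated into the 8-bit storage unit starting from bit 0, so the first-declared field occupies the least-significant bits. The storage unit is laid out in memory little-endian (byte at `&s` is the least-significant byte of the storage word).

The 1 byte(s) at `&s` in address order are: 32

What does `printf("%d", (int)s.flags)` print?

2

[0]=0x32 (little-endian) → word 0x32
flags [0+:2] = (word>>0) & 0x3 = 2  ←
kind [2+:1] = (word>>2) & 0x1 = 0
state [3+:1] = (word>>3) & 0x1 = 0
id [4+:2] = (word>>4) & 0x3 = 3
chan [6+:1] = (word>>6) & 0x1 = 0
opcode [7+:1] = (word>>7) & 0x1 = 0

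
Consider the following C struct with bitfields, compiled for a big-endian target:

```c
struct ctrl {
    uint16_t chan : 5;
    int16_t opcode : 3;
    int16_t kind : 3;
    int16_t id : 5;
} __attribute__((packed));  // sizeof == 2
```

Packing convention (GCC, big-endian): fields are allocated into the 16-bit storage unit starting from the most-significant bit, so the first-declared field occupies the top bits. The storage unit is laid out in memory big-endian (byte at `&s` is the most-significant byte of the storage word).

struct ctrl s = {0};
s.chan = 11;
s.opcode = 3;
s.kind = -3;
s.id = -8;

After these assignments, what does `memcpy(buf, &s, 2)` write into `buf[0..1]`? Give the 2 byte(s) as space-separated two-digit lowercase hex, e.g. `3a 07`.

5b b8

chan (5b) val=11 bits=0xb at bit 11: 0x5800
opcode (3b) val=3 bits=0x3 at bit 8: 0x5b00
kind (3b) val=-3 bits=0x5 at bit 5: 0x5ba0
id (5b) val=-8 bits=0x18 at bit 0: 0x5bb8
word = 0x5bb8 → big-endian bytes:
  [0]=0x5b  [1]=0xb8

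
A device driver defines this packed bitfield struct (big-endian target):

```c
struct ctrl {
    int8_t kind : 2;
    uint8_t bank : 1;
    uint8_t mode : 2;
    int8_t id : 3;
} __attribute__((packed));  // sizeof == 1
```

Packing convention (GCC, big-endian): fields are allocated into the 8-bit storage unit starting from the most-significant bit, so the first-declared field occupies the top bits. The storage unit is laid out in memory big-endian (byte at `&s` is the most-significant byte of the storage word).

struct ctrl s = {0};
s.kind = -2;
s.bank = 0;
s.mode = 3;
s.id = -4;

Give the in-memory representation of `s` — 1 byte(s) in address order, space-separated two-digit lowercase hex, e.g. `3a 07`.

9c

kind:2 = -2 → 0x2 << 6 → word 0x80
bank:1 = 0 → 0x0 << 5 → word 0x80
mode:2 = 3 → 0x3 << 3 → word 0x98
id:3 = -4 → 0x4 << 0 → word 0x9c
word = 0x9c → big-endian bytes:
  [0]=0x9c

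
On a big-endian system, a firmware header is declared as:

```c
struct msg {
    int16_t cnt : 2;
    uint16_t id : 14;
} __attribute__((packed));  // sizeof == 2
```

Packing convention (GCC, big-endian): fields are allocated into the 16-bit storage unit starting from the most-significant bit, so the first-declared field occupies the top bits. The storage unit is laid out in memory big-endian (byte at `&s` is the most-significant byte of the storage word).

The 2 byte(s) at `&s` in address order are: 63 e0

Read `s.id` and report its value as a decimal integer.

[0]=0x63 [1]=0xe0 (big-endian) → word 0x63e0
cnt [14+:2] = (word>>14) & 0x3 = 1
id [0+:14] = (word>>0) & 0x3fff = 9184  ←

9184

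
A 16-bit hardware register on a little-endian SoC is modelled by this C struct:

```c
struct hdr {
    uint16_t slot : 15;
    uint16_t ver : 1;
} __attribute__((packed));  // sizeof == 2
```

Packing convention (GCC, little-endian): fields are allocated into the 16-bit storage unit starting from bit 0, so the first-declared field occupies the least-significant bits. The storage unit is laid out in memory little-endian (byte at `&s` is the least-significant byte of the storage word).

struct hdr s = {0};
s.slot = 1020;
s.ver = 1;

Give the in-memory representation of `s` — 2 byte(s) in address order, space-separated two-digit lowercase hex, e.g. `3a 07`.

fc 83

[0+:15] slot=1020 & 0x7fff = 0x3fc; word=0x03fc
[15+:1] ver=1 & 0x1 = 0x1; word=0x83fc
word = 0x83fc → little-endian bytes:
  [0]=0xfc  [1]=0x83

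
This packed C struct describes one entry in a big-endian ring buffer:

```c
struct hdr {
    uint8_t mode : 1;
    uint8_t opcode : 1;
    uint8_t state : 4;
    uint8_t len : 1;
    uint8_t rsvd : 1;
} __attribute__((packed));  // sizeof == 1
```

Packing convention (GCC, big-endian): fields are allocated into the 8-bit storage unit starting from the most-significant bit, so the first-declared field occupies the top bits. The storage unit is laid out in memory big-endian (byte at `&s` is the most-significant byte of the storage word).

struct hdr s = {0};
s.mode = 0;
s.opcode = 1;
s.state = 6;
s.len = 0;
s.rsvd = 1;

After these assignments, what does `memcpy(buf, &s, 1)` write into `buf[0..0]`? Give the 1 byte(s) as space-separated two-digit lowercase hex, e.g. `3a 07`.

[7+:1] mode=0 & 0x1 = 0x0; word=0x00
[6+:1] opcode=1 & 0x1 = 0x1; word=0x40
[2+:4] state=6 & 0xf = 0x6; word=0x58
[1+:1] len=0 & 0x1 = 0x0; word=0x58
[0+:1] rsvd=1 & 0x1 = 0x1; word=0x59
word = 0x59 → big-endian bytes:
  [0]=0x59

59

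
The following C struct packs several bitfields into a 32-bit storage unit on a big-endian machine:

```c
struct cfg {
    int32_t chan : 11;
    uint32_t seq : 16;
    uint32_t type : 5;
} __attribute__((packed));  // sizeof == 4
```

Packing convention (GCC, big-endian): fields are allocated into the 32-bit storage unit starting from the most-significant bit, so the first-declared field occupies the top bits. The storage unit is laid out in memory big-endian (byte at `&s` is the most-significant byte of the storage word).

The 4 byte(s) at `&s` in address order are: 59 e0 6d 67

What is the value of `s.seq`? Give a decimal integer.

875

[0]=0x59 [1]=0xe0 [2]=0x6d [3]=0x67 (big-endian) → word 0x59e06d67
chan:11 @ bit 21 → (0x59e06d67>>21)&0x7ff = 0x2cf
seq:16 @ bit 5 → (0x59e06d67>>5)&0xffff = 0x36b  ←
type:5 @ bit 0 → (0x59e06d67>>0)&0x1f = 0x7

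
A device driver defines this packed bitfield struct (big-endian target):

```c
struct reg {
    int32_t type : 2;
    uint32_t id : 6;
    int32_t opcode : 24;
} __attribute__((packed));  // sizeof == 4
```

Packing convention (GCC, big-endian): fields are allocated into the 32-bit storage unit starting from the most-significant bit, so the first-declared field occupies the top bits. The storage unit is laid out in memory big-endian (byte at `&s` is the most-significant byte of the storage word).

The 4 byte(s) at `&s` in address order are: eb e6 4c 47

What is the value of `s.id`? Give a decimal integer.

[0]=0xeb [1]=0xe6 [2]=0x4c [3]=0x47 (big-endian) → word 0xebe64c47
type:2 @ bit 30 → (0xebe64c47>>30)&0x3 = 0x3
id:6 @ bit 24 → (0xebe64c47>>24)&0x3f = 0x2b  ←
opcode:24 @ bit 0 → (0xebe64c47>>0)&0xffffff = 0xe64c47

43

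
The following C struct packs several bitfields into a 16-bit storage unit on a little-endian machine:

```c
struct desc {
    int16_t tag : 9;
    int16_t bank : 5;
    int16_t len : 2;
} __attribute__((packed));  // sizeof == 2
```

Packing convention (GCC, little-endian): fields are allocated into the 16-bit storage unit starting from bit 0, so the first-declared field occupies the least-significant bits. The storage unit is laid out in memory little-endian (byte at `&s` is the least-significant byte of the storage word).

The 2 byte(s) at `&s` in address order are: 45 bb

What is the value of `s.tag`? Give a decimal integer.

-187

[0]=0x45 [1]=0xbb (little-endian) → word 0xbb45
tag:9 @ bit 0 → (0xbb45>>0)&0x1ff = 0x145  ←
bank:5 @ bit 9 → (0xbb45>>9)&0x1f = 0x1d
len:2 @ bit 14 → (0xbb45>>14)&0x3 = 0x2
tag signed 9b, MSB=1: 325 - 512 = -187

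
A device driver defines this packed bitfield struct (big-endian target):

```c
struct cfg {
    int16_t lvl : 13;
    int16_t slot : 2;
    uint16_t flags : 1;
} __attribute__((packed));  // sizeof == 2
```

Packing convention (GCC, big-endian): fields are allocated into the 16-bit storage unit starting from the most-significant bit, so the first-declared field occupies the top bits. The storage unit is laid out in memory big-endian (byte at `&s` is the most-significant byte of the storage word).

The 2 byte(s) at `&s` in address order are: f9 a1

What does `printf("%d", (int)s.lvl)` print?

-204

[0]=0xf9 [1]=0xa1 (big-endian) → word 0xf9a1
lvl:13 @ bit 3 → (0xf9a1>>3)&0x1fff = 0x1f34  ←
slot:2 @ bit 1 → (0xf9a1>>1)&0x3 = 0x0
flags:1 @ bit 0 → (0xf9a1>>0)&0x1 = 0x1
lvl signed 13b, MSB=1: 7988 - 8192 = -204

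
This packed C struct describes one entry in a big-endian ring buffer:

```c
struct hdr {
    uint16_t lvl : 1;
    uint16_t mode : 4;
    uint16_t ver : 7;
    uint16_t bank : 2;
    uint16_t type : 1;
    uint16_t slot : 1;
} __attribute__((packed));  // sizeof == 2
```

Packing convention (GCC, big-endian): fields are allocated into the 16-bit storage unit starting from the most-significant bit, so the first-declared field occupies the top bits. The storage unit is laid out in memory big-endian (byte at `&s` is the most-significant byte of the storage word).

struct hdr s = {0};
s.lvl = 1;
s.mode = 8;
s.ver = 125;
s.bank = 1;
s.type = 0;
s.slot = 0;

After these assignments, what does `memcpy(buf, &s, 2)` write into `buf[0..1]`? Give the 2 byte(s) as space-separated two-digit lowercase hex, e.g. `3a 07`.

[15+:1] lvl=1 & 0x1 = 0x1; word=0x8000
[11+:4] mode=8 & 0xf = 0x8; word=0xc000
[4+:7] ver=125 & 0x7f = 0x7d; word=0xc7d0
[2+:2] bank=1 & 0x3 = 0x1; word=0xc7d4
[1+:1] type=0 & 0x1 = 0x0; word=0xc7d4
[0+:1] slot=0 & 0x1 = 0x0; word=0xc7d4
word = 0xc7d4 → big-endian bytes:
  [0]=0xc7  [1]=0xd4

c7 d4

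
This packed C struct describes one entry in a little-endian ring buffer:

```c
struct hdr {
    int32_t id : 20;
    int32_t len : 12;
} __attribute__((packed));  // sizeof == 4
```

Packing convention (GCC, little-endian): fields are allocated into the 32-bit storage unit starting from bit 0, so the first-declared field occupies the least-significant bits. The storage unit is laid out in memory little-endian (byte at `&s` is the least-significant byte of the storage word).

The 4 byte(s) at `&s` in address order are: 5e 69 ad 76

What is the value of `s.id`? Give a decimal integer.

[0]=0x5e [1]=0x69 [2]=0xad [3]=0x76 (little-endian) → word 0x76ad695e
id:20 @ bit 0 → (0x76ad695e>>0)&0xfffff = 0xd695e  ←
len:12 @ bit 20 → (0x76ad695e>>20)&0xfff = 0x76a
id signed 20b, MSB=1: 878942 - 1048576 = -169634

-169634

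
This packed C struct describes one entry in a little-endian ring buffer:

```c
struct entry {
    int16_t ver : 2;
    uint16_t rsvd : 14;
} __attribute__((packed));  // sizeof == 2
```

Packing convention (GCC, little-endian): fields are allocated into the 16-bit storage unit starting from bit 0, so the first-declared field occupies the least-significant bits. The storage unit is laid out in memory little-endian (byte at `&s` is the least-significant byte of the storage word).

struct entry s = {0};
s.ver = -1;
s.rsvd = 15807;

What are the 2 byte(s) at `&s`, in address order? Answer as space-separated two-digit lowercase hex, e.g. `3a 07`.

ff f6

ver:2 = -1 → 0x3 << 0 → word 0x0003
rsvd:14 = 15807 → 0x3dbf << 2 → word 0xf6ff
word = 0xf6ff → little-endian bytes:
  [0]=0xff  [1]=0xf6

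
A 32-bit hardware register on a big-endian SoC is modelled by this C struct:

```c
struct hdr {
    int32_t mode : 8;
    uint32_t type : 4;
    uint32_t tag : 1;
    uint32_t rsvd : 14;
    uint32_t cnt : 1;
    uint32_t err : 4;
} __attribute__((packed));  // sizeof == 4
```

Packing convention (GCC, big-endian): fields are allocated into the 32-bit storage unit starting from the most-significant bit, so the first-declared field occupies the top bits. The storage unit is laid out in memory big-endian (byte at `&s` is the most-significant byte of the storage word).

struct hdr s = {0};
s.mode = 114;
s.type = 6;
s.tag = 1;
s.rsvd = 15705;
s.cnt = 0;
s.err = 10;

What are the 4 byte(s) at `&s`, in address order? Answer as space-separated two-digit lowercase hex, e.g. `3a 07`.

72 6f ab 2a

mode:8 = 114 → 0x72 << 24 → word 0x72000000
type:4 = 6 → 0x6 << 20 → word 0x72600000
tag:1 = 1 → 0x1 << 19 → word 0x72680000
rsvd:14 = 15705 → 0x3d59 << 5 → word 0x726fab20
cnt:1 = 0 → 0x0 << 4 → word 0x726fab20
err:4 = 10 → 0xa << 0 → word 0x726fab2a
word = 0x726fab2a → big-endian bytes:
  [0]=0x72  [1]=0x6f  [2]=0xab  [3]=0x2a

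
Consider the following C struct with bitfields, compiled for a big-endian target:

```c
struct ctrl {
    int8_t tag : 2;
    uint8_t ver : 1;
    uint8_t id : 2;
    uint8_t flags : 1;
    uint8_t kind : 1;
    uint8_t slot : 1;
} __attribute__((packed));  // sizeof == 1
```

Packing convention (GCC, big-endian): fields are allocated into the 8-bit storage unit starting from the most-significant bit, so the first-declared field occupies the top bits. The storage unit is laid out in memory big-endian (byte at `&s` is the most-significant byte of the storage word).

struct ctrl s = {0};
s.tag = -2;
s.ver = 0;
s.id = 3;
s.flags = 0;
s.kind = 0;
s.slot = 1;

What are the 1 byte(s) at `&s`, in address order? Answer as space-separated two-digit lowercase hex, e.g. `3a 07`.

99

tag:2 = -2 → 0x2 << 6 → word 0x80
ver:1 = 0 → 0x0 << 5 → word 0x80
id:2 = 3 → 0x3 << 3 → word 0x98
flags:1 = 0 → 0x0 << 2 → word 0x98
kind:1 = 0 → 0x0 << 1 → word 0x98
slot:1 = 1 → 0x1 << 0 → word 0x99
word = 0x99 → big-endian bytes:
  [0]=0x99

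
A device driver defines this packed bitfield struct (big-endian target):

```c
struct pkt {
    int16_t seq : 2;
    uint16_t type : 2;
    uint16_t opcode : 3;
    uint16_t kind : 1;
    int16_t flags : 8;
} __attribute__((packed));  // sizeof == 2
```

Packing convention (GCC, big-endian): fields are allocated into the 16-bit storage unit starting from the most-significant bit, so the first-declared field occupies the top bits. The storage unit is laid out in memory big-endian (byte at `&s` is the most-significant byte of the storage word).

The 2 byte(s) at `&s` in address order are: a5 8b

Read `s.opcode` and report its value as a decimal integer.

2

[0]=0xa5 [1]=0x8b (big-endian) → word 0xa58b
seq [14+:2] = (word>>14) & 0x3 = 2
type [12+:2] = (word>>12) & 0x3 = 2
opcode [9+:3] = (word>>9) & 0x7 = 2  ←
kind [8+:1] = (word>>8) & 0x1 = 1
flags [0+:8] = (word>>0) & 0xff = 139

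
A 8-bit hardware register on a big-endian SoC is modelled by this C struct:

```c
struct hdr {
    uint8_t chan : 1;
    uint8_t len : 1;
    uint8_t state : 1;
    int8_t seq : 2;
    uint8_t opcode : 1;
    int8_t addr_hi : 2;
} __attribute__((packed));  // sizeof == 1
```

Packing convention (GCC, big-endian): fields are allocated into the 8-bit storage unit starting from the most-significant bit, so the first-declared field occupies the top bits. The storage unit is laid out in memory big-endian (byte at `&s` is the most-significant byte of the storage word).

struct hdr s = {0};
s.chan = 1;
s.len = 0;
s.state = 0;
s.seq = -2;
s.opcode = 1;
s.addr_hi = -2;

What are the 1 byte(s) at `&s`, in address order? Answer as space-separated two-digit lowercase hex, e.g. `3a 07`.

[7+:1] chan=1 & 0x1 = 0x1; word=0x80
[6+:1] len=0 & 0x1 = 0x0; word=0x80
[5+:1] state=0 & 0x1 = 0x0; word=0x80
[3+:2] seq=-2 & 0x3 = 0x2; word=0x90
[2+:1] opcode=1 & 0x1 = 0x1; word=0x94
[0+:2] addr_hi=-2 & 0x3 = 0x2; word=0x96
word = 0x96 → big-endian bytes:
  [0]=0x96

96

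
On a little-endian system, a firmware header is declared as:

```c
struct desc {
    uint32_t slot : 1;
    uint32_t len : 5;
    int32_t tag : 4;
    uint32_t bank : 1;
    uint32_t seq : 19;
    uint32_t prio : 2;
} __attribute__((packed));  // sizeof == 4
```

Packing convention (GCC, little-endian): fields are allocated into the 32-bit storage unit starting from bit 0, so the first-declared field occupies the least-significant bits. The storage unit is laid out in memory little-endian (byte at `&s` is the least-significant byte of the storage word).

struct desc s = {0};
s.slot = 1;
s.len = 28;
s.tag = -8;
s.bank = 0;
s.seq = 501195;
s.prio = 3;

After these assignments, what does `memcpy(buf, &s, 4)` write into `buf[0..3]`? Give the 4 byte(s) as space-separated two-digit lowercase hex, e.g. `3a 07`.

39 5a 2e fd

slot (1b) val=1 bits=0x1 at bit 0: 0x00000001
len (5b) val=28 bits=0x1c at bit 1: 0x00000039
tag (4b) val=-8 bits=0x8 at bit 6: 0x00000239
bank (1b) val=0 bits=0x0 at bit 10: 0x00000239
seq (19b) val=501195 bits=0x7a5cb at bit 11: 0x3d2e5a39
prio (2b) val=3 bits=0x3 at bit 30: 0xfd2e5a39
word = 0xfd2e5a39 → little-endian bytes:
  [0]=0x39  [1]=0x5a  [2]=0x2e  [3]=0xfd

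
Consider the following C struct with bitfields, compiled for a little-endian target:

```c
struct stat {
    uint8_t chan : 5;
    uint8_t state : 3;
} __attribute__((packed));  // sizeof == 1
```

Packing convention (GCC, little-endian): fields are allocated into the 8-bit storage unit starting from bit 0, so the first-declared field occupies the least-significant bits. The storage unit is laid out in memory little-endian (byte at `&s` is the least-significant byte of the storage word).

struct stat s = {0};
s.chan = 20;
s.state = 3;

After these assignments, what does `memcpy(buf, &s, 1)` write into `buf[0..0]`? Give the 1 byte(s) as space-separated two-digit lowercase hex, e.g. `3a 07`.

74

chan (5b) val=20 bits=0x14 at bit 0: 0x14
state (3b) val=3 bits=0x3 at bit 5: 0x74
word = 0x74 → little-endian bytes:
  [0]=0x74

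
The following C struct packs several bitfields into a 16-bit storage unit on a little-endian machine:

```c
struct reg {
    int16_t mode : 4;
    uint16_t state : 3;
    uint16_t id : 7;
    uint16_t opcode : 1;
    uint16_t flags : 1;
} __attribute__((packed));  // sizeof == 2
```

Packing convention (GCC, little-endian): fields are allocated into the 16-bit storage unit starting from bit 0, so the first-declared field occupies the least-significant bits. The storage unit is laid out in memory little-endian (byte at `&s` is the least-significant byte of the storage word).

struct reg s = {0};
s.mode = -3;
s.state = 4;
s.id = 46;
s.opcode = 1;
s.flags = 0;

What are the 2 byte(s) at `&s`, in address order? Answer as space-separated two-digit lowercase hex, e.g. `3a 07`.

4d 57

mode (4b) val=-3 bits=0xd at bit 0: 0x000d
state (3b) val=4 bits=0x4 at bit 4: 0x004d
id (7b) val=46 bits=0x2e at bit 7: 0x174d
opcode (1b) val=1 bits=0x1 at bit 14: 0x574d
flags (1b) val=0 bits=0x0 at bit 15: 0x574d
word = 0x574d → little-endian bytes:
  [0]=0x4d  [1]=0x57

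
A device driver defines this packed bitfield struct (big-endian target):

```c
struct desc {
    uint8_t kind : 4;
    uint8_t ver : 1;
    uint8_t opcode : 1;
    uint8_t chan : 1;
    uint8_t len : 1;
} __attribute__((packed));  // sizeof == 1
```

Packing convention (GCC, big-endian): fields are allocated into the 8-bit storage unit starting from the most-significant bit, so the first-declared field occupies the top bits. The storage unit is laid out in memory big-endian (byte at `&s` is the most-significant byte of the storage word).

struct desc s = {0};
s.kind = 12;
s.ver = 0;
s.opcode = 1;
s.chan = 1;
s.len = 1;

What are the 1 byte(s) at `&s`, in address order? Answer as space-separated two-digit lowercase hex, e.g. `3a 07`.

c7

kind:4 = 12 → 0xc << 4 → word 0xc0
ver:1 = 0 → 0x0 << 3 → word 0xc0
opcode:1 = 1 → 0x1 << 2 → word 0xc4
chan:1 = 1 → 0x1 << 1 → word 0xc6
len:1 = 1 → 0x1 << 0 → word 0xc7
word = 0xc7 → big-endian bytes:
  [0]=0xc7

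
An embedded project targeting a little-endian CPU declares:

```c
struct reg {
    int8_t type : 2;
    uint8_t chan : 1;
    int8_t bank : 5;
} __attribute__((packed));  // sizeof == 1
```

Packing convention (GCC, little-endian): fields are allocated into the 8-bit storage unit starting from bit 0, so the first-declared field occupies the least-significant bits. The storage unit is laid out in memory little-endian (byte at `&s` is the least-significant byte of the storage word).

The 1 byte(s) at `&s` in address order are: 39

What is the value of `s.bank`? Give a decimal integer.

[0]=0x39 (little-endian) → word 0x39
type:2 @ bit 0 → (0x39>>0)&0x3 = 0x1
chan:1 @ bit 2 → (0x39>>2)&0x1 = 0x0
bank:5 @ bit 3 → (0x39>>3)&0x1f = 0x7  ←
bank signed 5b, MSB=0: value = 7

7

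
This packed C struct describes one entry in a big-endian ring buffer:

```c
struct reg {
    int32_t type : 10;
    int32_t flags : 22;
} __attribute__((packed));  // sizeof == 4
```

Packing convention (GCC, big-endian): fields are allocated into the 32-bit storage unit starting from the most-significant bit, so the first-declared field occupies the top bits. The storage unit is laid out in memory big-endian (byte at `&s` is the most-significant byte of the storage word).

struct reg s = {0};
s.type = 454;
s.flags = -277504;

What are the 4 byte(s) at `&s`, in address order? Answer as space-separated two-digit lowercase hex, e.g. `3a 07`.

71 bb c4 00

type (10b) val=454 bits=0x1c6 at bit 22: 0x71800000
flags (22b) val=-277504 bits=0x3bc400 at bit 0: 0x71bbc400
word = 0x71bbc400 → big-endian bytes:
  [0]=0x71  [1]=0xbb  [2]=0xc4  [3]=0x00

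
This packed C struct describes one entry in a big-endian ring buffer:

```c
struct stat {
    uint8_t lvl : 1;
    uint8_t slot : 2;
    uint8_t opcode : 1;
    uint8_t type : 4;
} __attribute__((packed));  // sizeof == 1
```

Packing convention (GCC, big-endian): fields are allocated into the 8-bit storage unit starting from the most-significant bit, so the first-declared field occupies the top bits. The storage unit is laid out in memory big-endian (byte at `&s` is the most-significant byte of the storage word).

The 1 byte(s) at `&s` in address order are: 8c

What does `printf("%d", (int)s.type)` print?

12

[0]=0x8c (big-endian) → word 0x8c
lvl:1 @ bit 7 → (0x8c>>7)&0x1 = 0x1
slot:2 @ bit 5 → (0x8c>>5)&0x3 = 0x0
opcode:1 @ bit 4 → (0x8c>>4)&0x1 = 0x0
type:4 @ bit 0 → (0x8c>>0)&0xf = 0xc  ←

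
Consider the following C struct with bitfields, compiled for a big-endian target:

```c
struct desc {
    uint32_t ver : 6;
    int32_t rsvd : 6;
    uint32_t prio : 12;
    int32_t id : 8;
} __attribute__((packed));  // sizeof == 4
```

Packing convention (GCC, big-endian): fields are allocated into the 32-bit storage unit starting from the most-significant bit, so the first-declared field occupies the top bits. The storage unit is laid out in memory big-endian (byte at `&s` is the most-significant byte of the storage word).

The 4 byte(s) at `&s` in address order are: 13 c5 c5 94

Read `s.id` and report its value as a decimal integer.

[0]=0x13 [1]=0xc5 [2]=0xc5 [3]=0x94 (big-endian) → word 0x13c5c594
ver [26+:6] = (word>>26) & 0x3f = 4
rsvd [20+:6] = (word>>20) & 0x3f = 60
prio [8+:12] = (word>>8) & 0xfff = 1477
id [0+:8] = (word>>0) & 0xff = 148  ←
id signed 8b, MSB=1: 148 - 256 = -108

-108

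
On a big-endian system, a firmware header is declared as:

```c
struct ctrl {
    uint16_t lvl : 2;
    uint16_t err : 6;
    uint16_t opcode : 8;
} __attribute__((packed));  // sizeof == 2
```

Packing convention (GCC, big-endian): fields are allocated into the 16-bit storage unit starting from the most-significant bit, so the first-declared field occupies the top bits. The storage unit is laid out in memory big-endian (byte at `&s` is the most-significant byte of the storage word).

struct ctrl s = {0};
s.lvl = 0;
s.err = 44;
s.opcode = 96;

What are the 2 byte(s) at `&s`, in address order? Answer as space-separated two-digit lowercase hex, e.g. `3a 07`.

lvl (2b) val=0 bits=0x0 at bit 14: 0x0000
err (6b) val=44 bits=0x2c at bit 8: 0x2c00
opcode (8b) val=96 bits=0x60 at bit 0: 0x2c60
word = 0x2c60 → big-endian bytes:
  [0]=0x2c  [1]=0x60

2c 60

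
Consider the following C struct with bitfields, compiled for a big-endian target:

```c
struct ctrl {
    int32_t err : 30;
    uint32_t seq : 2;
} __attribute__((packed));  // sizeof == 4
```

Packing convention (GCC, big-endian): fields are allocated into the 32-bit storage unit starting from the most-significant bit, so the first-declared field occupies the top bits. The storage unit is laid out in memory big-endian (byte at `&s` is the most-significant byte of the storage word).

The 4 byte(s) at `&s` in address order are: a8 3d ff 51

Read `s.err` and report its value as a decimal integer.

-368082988

[0]=0xa8 [1]=0x3d [2]=0xff [3]=0x51 (big-endian) → word 0xa83dff51
err [2+:30] = (word>>2) & 0x3fffffff = 705658836  ←
seq [0+:2] = (word>>0) & 0x3 = 1
err signed 30b, MSB=1: 705658836 - 1073741824 = -368082988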